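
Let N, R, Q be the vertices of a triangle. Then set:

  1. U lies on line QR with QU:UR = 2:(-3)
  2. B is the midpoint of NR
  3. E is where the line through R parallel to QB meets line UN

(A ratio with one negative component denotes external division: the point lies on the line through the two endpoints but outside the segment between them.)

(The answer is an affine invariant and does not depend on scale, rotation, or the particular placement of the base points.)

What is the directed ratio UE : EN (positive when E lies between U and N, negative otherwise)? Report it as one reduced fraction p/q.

UE:EN = -3/2

Assign N = (0, 0), R = (1, 0), Q = (0, 1) — the answer is frame-independent, so this choice is without loss of generality.
1. U lies on line QR with QU:UR = 2:(-3) ⇒ U = (-2, 3)
2. B is the midpoint of NR ⇒ B = (1/2, 0)
3. E is where the line through R parallel to QB meets line UN ⇒ E = (4, -6)
E = U + t·(N−U) with t = 3, so UE:EN = t:(1−t) = 3:-2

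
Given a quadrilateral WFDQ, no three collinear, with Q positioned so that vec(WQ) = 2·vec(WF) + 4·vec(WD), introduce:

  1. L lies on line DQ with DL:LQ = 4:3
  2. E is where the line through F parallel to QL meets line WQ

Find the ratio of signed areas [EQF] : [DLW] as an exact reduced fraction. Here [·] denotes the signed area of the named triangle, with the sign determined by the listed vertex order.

[EQF]:[DLW] = 35/4

Set W = (0, 0), F = (1, 0), D = (0, 1), Q = (2, 4); any affine frame gives the same invariant.
1. L lies on line DQ with DL:LQ = 4:3 ⇒ L = (8/7, 19/7)
2. E is where the line through F parallel to QL meets line WQ ⇒ E = (-3, -6)
2·[EQF] = -10, 2·[DLW] = -8/7
[EQF]:[DLW] = -10:-8/7 = 35/4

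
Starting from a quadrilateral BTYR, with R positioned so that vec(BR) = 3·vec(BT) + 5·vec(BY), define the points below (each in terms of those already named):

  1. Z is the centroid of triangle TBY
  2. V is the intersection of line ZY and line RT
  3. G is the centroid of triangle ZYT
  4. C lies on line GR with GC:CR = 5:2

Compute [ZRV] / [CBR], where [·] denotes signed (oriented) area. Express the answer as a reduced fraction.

Set B = (0, 0), T = (1, 0), Y = (0, 1), R = (3, 5); any affine frame gives the same invariant.
1. Z is the centroid of triangle TBY ⇒ Z = (1/3, 1/3)
2. V is the intersection of line ZY and line RT ⇒ V = (7/9, -5/9)
3. G is the centroid of triangle ZYT ⇒ G = (4/9, 4/9)
4. C lies on line GR with GC:CR = 5:2 ⇒ C = (143/63, 233/63)
2·[ZRV] = -40/9, 2·[CBR] = -16/63
[ZRV]:[CBR] = -40/9:-16/63 = 35/2

[ZRV]:[CBR] = 35/2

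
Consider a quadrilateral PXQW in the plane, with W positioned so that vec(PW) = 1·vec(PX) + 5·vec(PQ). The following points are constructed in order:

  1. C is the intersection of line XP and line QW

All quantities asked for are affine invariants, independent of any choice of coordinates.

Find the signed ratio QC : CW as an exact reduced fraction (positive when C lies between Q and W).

Set P = (0, 0), X = (1, 0), Q = (0, 1), W = (1, 5); any affine frame gives the same invariant.
1. C is the intersection of line XP and line QW ⇒ C = (-1/4, 0)
C = Q + t·(W−Q) with t = -1/4, so QC:CW = t:(1−t) = -1/4:5/4

QC:CW = -1/5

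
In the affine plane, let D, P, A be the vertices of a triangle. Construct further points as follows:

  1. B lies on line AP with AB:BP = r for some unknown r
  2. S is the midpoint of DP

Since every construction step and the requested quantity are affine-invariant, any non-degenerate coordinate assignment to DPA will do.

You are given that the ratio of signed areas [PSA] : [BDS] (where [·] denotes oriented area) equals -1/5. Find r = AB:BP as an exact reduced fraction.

Assign D = (0, 0), P = (1, 0), A = (0, 1) — the answer is frame-independent, so this choice is without loss of generality.
1. With AB:BP = r, write λ = r/(r+1) so B = A + λ·(P−A); B is affine-linear in λ
2. S is the midpoint of DP ⇒ S = (1/2, 0)
Every point depending on B is an affine combination of B and λ-independent points, so each such coordinate is linear in λ; the λ² term in each signed area is a multiple of (P−A)×(P−A) = 0, so 2·[PSA] and 2·[BDS] are each linear in λ. Evaluating at λ=0 and λ=1:
  2·[PSA] = -1/2,   2·[BDS] = -1/2·λ + 1/2
So [PSA]:[BDS] = (-1/2) / (-1/2·λ + 1/2). Setting this equal to -1/5:
  -1/2 = -1/5·(-1/2·λ + 1/2)  ⇒  λ = -4
Then r = λ/(1−λ) = (-4)/(5) = -4/5. Check: with r = -4/5, B = (-4, 5) and [PSA]:[BDS] = -1/5 as required.

r = -4/5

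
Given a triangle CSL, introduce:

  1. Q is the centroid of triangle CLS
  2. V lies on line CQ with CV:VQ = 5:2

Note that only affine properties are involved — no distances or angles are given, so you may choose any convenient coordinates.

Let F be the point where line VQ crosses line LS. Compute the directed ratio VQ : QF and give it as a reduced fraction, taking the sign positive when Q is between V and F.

VQ:QF = 4/7

Set C = (0, 0), S = (1, 0), L = (0, 1); any affine frame gives the same invariant.
1. Q is the centroid of triangle CLS ⇒ Q = (1/3, 1/3)
2. V lies on line CQ with CV:VQ = 5:2 ⇒ V = (5/21, 5/21)
line VQ meets LS at F = (1/2, 1/2)
Q = V + t·(F−V) with t = 4/11, so VQ:QF = 4/11:7/11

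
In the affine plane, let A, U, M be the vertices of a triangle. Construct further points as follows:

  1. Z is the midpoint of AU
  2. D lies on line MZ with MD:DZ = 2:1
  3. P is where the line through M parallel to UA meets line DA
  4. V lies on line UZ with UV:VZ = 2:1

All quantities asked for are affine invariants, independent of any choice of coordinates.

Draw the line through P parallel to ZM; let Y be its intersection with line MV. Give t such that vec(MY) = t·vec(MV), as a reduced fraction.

Choose coordinates A = (0, 0), U = (1, 0), M = (0, 1).
1. Z is the midpoint of AU ⇒ Z = (1/2, 0)
2. D lies on line MZ with MD:DZ = 2:1 ⇒ D = (1/3, 1/3)
3. P is where the line through M parallel to UA meets line DA ⇒ P = (1, 1)
4. V lies on line UZ with UV:VZ = 2:1 ⇒ V = (2/3, 0)
through P parallel to ZM: direction (-1/2, 1); meets MV at Y = (4, -5)
Y = M + t·(V−M) with t = 6

t = 6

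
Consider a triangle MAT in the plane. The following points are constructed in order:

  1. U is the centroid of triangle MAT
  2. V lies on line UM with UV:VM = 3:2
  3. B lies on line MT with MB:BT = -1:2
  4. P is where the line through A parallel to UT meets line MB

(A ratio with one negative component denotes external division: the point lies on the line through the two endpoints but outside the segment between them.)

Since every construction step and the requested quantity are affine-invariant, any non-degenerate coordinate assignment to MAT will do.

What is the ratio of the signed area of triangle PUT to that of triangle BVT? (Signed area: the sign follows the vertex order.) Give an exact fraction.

Assign M = (0, 0), A = (1, 0), T = (0, 1) — the answer is frame-independent, so this choice is without loss of generality.
1. U is the centroid of triangle MAT ⇒ U = (1/3, 1/3)
2. V lies on line UM with UV:VM = 3:2 ⇒ V = (2/15, 2/15)
3. B lies on line MT with MB:BT = -1:2 ⇒ B = (0, -1)
4. P is where the line through A parallel to UT meets line MB ⇒ P = (0, 2)
2·[PUT] = -1/3, 2·[BVT] = 4/15
[PUT]:[BVT] = -1/3:4/15 = -5/4

[PUT]:[BVT] = -5/4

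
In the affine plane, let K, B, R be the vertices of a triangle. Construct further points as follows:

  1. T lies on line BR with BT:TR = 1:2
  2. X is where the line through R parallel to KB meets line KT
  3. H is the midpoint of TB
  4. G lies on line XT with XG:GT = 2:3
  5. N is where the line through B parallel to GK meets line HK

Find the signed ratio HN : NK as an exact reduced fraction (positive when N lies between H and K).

HN:NK = -1/2

Assign K = (0, 0), B = (1, 0), R = (0, 1) — the answer is frame-independent, so this choice is without loss of generality.
1. T lies on line BR with BT:TR = 1:2 ⇒ T = (2/3, 1/3)
2. X is where the line through R parallel to KB meets line KT ⇒ X = (2, 1)
3. H is the midpoint of TB ⇒ H = (5/6, 1/6)
4. G lies on line XT with XG:GT = 2:3 ⇒ G = (22/15, 11/15)
5. N is where the line through B parallel to GK meets line HK ⇒ N = (5/3, 1/3)
N = H + t·(K−H) with t = -1, so HN:NK = t:(1−t) = -1:2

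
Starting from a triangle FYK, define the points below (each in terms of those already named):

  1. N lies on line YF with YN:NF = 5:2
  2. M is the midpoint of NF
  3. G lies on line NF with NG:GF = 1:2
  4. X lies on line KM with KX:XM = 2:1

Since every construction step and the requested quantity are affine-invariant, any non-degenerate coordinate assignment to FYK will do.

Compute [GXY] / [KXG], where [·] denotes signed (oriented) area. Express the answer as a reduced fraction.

Work in coordinates with F = (0, 0), Y = (1, 0), K = (0, 1).
1. N lies on line YF with YN:NF = 5:2 ⇒ N = (2/7, 0)
2. M is the midpoint of NF ⇒ M = (1/7, 0)
3. G lies on line NF with NG:GF = 1:2 ⇒ G = (4/21, 0)
4. X lies on line KM with KX:XM = 2:1 ⇒ X = (2/21, 1/3)
2·[GXY] = -17/63, 2·[KXG] = 2/63
[GXY]:[KXG] = -17/63:2/63 = -17/2

[GXY]:[KXG] = -17/2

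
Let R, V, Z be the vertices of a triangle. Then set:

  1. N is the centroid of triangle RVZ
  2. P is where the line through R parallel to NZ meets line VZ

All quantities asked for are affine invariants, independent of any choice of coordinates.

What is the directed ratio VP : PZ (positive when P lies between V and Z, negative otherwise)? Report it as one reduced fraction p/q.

VP:PZ = -2

Assign R = (0, 0), V = (1, 0), Z = (0, 1) — the answer is frame-independent, so this choice is without loss of generality.
1. N is the centroid of triangle RVZ ⇒ N = (1/3, 1/3)
2. P is where the line through R parallel to NZ meets line VZ ⇒ P = (-1, 2)
P = V + t·(Z−V) with t = 2, so VP:PZ = t:(1−t) = 2:-1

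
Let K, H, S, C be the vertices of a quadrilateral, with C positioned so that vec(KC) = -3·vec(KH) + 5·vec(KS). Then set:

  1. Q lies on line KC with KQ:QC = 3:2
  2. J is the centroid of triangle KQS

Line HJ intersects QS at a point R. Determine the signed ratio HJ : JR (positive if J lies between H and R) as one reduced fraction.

Work in coordinates with K = (0, 0), H = (1, 0), S = (0, 1), C = (-3, 5).
1. Q lies on line KC with KQ:QC = 3:2 ⇒ Q = (-9/5, 3)
2. J is the centroid of triangle KQS ⇒ J = (-3/5, 4/3)
line HJ meets QS at R = (3/5, 1/3)
J = H + t·(R−H) with t = 4, so HJ:JR = 4:-3

HJ:JR = -4/3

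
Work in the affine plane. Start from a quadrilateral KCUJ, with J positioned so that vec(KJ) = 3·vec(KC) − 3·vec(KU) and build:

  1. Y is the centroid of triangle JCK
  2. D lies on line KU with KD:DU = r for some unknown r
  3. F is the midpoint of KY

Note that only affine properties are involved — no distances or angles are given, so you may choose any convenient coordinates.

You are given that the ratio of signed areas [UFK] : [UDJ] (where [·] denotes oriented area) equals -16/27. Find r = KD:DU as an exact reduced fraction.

Work in coordinates with K = (0, 0), C = (1, 0), U = (0, 1), J = (3, -3).
1. Y is the centroid of triangle JCK ⇒ Y = (4/3, -1)
2. With KD:DU = r, write λ = r/(r+1) so D = K + λ·(U−K); D is affine-linear in λ
3. F is the midpoint of KY ⇒ F = (2/3, -1/2)
Every point depending on D is an affine combination of D and λ-independent points, so each such coordinate is linear in λ; the λ² term in each signed area is a multiple of (U−K)×(U−K) = 0, so 2·[UFK] and 2·[UDJ] are each linear in λ. Evaluating at λ=0 and λ=1:
  2·[UFK] = -2/3,   2·[UDJ] = -3·λ + 3
So [UFK]:[UDJ] = (-2/3) / (-3·λ + 3). Setting this equal to -16/27:
  -2/3 = -16/27·(-3·λ + 3)  ⇒  λ = 5/8
Then r = λ/(1−λ) = (5/8)/(3/8) = 5/3. Check: with r = 5/3, D = (0, 5/8) and [UFK]:[UDJ] = -16/27 as required.

r = 5/3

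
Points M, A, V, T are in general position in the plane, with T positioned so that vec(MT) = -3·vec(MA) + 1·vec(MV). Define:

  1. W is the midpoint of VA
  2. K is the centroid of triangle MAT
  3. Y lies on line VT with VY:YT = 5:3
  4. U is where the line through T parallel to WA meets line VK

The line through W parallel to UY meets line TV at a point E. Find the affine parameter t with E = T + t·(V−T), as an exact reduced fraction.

t = 9/8

Set M = (0, 0), A = (1, 0), V = (0, 1), T = (-3, 1); any affine frame gives the same invariant.
1. W is the midpoint of VA ⇒ W = (1/2, 1/2)
2. K is the centroid of triangle MAT ⇒ K = (-2/3, 1/3)
3. Y lies on line VT with VY:YT = 5:3 ⇒ Y = (-15/8, 1)
4. U is where the line through T parallel to WA meets line VK ⇒ U = (-3/2, -1/2)
through W parallel to UY: direction (-3/8, 3/2); meets TV at E = (3/8, 1)
E = T + t·(V−T) with t = 9/8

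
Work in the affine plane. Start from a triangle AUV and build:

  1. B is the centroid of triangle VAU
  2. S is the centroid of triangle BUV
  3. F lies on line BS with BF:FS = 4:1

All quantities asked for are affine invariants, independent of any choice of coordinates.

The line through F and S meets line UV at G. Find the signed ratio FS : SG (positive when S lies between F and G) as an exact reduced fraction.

FS:SG = 2/5

Work in coordinates with A = (0, 0), U = (1, 0), V = (0, 1).
1. B is the centroid of triangle VAU ⇒ B = (1/3, 1/3)
2. S is the centroid of triangle BUV ⇒ S = (4/9, 4/9)
3. F lies on line BS with BF:FS = 4:1 ⇒ F = (19/45, 19/45)
line FS meets UV at G = (1/2, 1/2)
S = F + t·(G−F) with t = 2/7, so FS:SG = 2/7:5/7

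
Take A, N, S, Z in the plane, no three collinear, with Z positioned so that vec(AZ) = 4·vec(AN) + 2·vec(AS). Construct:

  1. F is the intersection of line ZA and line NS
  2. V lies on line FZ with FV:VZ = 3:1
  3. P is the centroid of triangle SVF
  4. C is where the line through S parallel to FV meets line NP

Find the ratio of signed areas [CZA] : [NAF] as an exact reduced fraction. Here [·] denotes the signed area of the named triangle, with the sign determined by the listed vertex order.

[CZA]:[NAF] = 12

Assign A = (0, 0), N = (1, 0), S = (0, 1), Z = (4, 2) — the answer is frame-independent, so this choice is without loss of generality.
1. F is the intersection of line ZA and line NS ⇒ F = (2/3, 1/3)
2. V lies on line FZ with FV:VZ = 3:1 ⇒ V = (19/6, 19/12)
3. P is the centroid of triangle SVF ⇒ P = (23/18, 35/36)
4. C is where the line through S parallel to FV meets line NP ⇒ C = (3/2, 7/4)
2·[CZA] = -4, 2·[NAF] = -1/3
[CZA]:[NAF] = -4:-1/3 = 12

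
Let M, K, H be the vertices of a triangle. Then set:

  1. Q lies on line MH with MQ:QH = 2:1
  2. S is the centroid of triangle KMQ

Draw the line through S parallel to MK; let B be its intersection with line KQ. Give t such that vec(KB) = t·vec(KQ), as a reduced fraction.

t = 1/3

Set M = (0, 0), K = (1, 0), H = (0, 1); any affine frame gives the same invariant.
1. Q lies on line MH with MQ:QH = 2:1 ⇒ Q = (0, 2/3)
2. S is the centroid of triangle KMQ ⇒ S = (1/3, 2/9)
through S parallel to MK: direction (1, 0); meets KQ at B = (2/3, 2/9)
B = K + t·(Q−K) with t = 1/3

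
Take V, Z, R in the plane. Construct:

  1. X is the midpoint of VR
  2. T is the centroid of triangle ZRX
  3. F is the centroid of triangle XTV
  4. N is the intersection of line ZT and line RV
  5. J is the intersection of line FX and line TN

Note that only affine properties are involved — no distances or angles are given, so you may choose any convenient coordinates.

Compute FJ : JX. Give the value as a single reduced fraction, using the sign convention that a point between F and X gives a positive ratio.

FJ:JX = -4/3

Choose coordinates V = (0, 0), Z = (1, 0), R = (0, 1).
1. X is the midpoint of VR ⇒ X = (0, 1/2)
2. T is the centroid of triangle ZRX ⇒ T = (1/3, 1/2)
3. F is the centroid of triangle XTV ⇒ F = (1/9, 1/3)
4. N is the intersection of line ZT and line RV ⇒ N = (0, 3/4)
5. J is the intersection of line FX and line TN ⇒ J = (-1/3, 1)
J = F + t·(X−F) with t = 4, so FJ:JX = t:(1−t) = 4:-3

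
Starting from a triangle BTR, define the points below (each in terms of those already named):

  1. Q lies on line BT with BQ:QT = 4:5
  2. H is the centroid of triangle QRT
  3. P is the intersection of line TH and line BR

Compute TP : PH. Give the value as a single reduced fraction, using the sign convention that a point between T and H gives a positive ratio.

TP:PH = -27/13

Choose coordinates B = (0, 0), T = (1, 0), R = (0, 1).
1. Q lies on line BT with BQ:QT = 4:5 ⇒ Q = (4/9, 0)
2. H is the centroid of triangle QRT ⇒ H = (13/27, 1/3)
3. P is the intersection of line TH and line BR ⇒ P = (0, 9/14)
P = T + t·(H−T) with t = 27/14, so TP:PH = t:(1−t) = 27/14:-13/14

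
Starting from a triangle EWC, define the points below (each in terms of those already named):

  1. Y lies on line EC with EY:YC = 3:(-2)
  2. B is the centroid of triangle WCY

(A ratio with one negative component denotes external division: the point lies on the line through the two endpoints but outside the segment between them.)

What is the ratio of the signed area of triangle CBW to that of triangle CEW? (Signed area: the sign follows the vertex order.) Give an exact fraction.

Choose coordinates E = (0, 0), W = (1, 0), C = (0, 1).
1. Y lies on line EC with EY:YC = 3:(-2) ⇒ Y = (0, 3)
2. B is the centroid of triangle WCY ⇒ B = (1/3, 4/3)
2·[CBW] = -2/3, 2·[CEW] = 1
[CBW]:[CEW] = -2/3:1 = -2/3

[CBW]:[CEW] = -2/3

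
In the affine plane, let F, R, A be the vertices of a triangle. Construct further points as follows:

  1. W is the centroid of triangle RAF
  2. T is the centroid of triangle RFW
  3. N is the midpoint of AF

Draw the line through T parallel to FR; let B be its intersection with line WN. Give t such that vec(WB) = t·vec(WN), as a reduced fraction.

Assign F = (0, 0), R = (1, 0), A = (0, 1) — the answer is frame-independent, so this choice is without loss of generality.
1. W is the centroid of triangle RAF ⇒ W = (1/3, 1/3)
2. T is the centroid of triangle RFW ⇒ T = (4/9, 1/9)
3. N is the midpoint of AF ⇒ N = (0, 1/2)
through T parallel to FR: direction (1, 0); meets WN at B = (7/9, 1/9)
B = W + t·(N−W) with t = -4/3

t = -4/3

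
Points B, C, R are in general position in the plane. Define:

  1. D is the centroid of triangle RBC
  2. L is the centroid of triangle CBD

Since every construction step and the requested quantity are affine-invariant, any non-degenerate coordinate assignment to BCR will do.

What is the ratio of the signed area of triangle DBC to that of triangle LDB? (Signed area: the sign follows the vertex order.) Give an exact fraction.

[DBC]:[LDB] = 3

Assign B = (0, 0), C = (1, 0), R = (0, 1) — the answer is frame-independent, so this choice is without loss of generality.
1. D is the centroid of triangle RBC ⇒ D = (1/3, 1/3)
2. L is the centroid of triangle CBD ⇒ L = (4/9, 1/9)
2·[DBC] = 1/3, 2·[LDB] = 1/9
[DBC]:[LDB] = 1/3:1/9 = 3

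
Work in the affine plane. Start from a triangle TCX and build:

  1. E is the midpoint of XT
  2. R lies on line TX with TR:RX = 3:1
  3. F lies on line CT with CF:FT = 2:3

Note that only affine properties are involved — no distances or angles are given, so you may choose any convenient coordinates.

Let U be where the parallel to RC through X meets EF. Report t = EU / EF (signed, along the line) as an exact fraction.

t = -10

Choose coordinates T = (0, 0), C = (1, 0), X = (0, 1).
1. E is the midpoint of XT ⇒ E = (0, 1/2)
2. R lies on line TX with TR:RX = 3:1 ⇒ R = (0, 3/4)
3. F lies on line CT with CF:FT = 2:3 ⇒ F = (3/5, 0)
through X parallel to RC: direction (1, -3/4); meets EF at U = (-6, 11/2)
U = E + t·(F−E) with t = -10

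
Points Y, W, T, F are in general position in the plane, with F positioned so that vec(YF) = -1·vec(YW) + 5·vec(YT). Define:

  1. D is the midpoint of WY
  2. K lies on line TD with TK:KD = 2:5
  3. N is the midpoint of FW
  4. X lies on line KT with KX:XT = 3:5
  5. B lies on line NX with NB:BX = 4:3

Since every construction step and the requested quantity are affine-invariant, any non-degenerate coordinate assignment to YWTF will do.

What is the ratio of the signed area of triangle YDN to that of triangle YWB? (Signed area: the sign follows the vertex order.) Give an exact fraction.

Choose coordinates Y = (0, 0), W = (1, 0), T = (0, 1), F = (-1, 5).
1. D is the midpoint of WY ⇒ D = (1/2, 0)
2. K lies on line TD with TK:KD = 2:5 ⇒ K = (1/7, 5/7)
3. N is the midpoint of FW ⇒ N = (0, 5/2)
4. X lies on line KT with KX:XT = 3:5 ⇒ X = (5/56, 23/28)
5. B lies on line NX with NB:BX = 4:3 ⇒ B = (5/98, 151/98)
2·[YDN] = 5/4, 2·[YWB] = 151/98
[YDN]:[YWB] = 5/4:151/98 = 245/302

[YDN]:[YWB] = 245/302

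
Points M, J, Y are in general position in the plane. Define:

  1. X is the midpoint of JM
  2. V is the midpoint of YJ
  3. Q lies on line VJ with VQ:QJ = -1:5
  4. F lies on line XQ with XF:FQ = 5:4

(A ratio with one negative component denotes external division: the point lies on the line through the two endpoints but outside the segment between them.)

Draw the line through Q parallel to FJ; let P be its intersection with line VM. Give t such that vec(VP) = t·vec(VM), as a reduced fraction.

t = -2/33

Choose coordinates M = (0, 0), J = (1, 0), Y = (0, 1).
1. X is the midpoint of JM ⇒ X = (1/2, 0)
2. V is the midpoint of YJ ⇒ V = (1/2, 1/2)
3. Q lies on line VJ with VQ:QJ = -1:5 ⇒ Q = (3/8, 5/8)
4. F lies on line XQ with XF:FQ = 5:4 ⇒ F = (31/72, 25/72)
through Q parallel to FJ: direction (41/72, -25/72); meets VM at P = (35/66, 35/66)
P = V + t·(M−V) with t = -2/33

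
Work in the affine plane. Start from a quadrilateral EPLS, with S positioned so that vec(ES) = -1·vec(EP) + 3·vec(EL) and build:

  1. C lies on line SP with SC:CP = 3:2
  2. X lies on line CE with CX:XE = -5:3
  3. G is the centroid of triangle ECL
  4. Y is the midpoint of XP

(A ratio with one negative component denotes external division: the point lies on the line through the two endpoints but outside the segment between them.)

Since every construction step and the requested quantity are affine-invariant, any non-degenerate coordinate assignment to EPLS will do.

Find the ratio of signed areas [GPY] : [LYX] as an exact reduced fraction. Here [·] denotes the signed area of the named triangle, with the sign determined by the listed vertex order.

Work in coordinates with E = (0, 0), P = (1, 0), L = (0, 1), S = (-1, 3).
1. C lies on line SP with SC:CP = 3:2 ⇒ C = (1/5, 6/5)
2. X lies on line CE with CX:XE = -5:3 ⇒ X = (-3/10, -9/5)
3. G is the centroid of triangle ECL ⇒ G = (1/15, 11/15)
4. Y is the midpoint of XP ⇒ Y = (7/20, -9/10)
2·[GPY] = -79/60, 2·[LYX] = -31/20
[GPY]:[LYX] = -79/60:-31/20 = 79/93

[GPY]:[LYX] = 79/93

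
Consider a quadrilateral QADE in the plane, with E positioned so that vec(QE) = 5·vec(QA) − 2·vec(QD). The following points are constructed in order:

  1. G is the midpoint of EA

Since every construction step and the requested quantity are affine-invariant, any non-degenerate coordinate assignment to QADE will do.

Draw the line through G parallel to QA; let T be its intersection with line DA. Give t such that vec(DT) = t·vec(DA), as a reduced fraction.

t = 2

Work in coordinates with Q = (0, 0), A = (1, 0), D = (0, 1), E = (5, -2).
1. G is the midpoint of EA ⇒ G = (3, -1)
through G parallel to QA: direction (1, 0); meets DA at T = (2, -1)
T = D + t·(A−D) with t = 2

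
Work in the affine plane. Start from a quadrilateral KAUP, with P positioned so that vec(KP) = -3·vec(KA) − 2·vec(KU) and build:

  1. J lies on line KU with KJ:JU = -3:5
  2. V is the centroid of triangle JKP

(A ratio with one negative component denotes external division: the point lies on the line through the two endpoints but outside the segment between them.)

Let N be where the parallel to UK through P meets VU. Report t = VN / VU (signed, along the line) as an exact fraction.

t = -2

Work in coordinates with K = (0, 0), A = (1, 0), U = (0, 1), P = (-3, -2).
1. J lies on line KU with KJ:JU = -3:5 ⇒ J = (0, -3/2)
2. V is the centroid of triangle JKP ⇒ V = (-1, -7/6)
through P parallel to UK: direction (0, -1); meets VU at N = (-3, -11/2)
N = V + t·(U−V) with t = -2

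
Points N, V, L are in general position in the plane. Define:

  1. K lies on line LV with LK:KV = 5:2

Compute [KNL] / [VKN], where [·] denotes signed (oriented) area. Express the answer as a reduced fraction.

Work in coordinates with N = (0, 0), V = (1, 0), L = (0, 1).
1. K lies on line LV with LK:KV = 5:2 ⇒ K = (5/7, 2/7)
2·[KNL] = -5/7, 2·[VKN] = 2/7
[KNL]:[VKN] = -5/7:2/7 = -5/2

[KNL]:[VKN] = -5/2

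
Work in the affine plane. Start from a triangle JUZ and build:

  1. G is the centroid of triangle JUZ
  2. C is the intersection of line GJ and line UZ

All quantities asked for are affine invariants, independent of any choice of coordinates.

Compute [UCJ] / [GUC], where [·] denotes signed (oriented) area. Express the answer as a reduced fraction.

Assign J = (0, 0), U = (1, 0), Z = (0, 1) — the answer is frame-independent, so this choice is without loss of generality.
1. G is the centroid of triangle JUZ ⇒ G = (1/3, 1/3)
2. C is the intersection of line GJ and line UZ ⇒ C = (1/2, 1/2)
2·[UCJ] = 1/2, 2·[GUC] = 1/6
[UCJ]:[GUC] = 1/2:1/6 = 3

[UCJ]:[GUC] = 3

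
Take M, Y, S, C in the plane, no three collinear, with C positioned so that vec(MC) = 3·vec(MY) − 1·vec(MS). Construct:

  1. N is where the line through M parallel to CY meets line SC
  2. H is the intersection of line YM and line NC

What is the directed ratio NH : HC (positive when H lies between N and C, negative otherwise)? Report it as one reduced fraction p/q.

NH:HC = -3

Work in coordinates with M = (0, 0), Y = (1, 0), S = (0, 1), C = (3, -1).
1. N is where the line through M parallel to CY meets line SC ⇒ N = (6, -3)
2. H is the intersection of line YM and line NC ⇒ H = (3/2, 0)
H = N + t·(C−N) with t = 3/2, so NH:HC = t:(1−t) = 3/2:-1/2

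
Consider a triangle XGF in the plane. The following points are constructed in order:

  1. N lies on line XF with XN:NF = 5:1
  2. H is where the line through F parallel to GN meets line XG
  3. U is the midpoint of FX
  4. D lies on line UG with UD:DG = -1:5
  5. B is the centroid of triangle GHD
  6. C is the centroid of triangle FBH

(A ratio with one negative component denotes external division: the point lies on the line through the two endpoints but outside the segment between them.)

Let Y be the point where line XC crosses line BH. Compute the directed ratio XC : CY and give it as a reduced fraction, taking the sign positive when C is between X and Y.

XC:CY = -7/2

Choose coordinates X = (0, 0), G = (1, 0), F = (0, 1).
1. N lies on line XF with XN:NF = 5:1 ⇒ N = (0, 5/6)
2. H is where the line through F parallel to GN meets line XG ⇒ H = (6/5, 0)
3. U is the midpoint of FX ⇒ U = (0, 1/2)
4. D lies on line UG with UD:DG = -1:5 ⇒ D = (-1/4, 5/8)
5. B is the centroid of triangle GHD ⇒ B = (13/20, 5/24)
6. C is the centroid of triangle FBH ⇒ C = (37/60, 29/72)
line XC meets BH at Y = (37/84, 145/504)
C = X + t·(Y−X) with t = 7/5, so XC:CY = 7/5:-2/5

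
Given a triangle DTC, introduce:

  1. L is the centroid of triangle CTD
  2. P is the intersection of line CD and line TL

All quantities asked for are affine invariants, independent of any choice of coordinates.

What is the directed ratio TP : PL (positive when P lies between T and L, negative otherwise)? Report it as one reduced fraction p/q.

TP:PL = -3

Choose coordinates D = (0, 0), T = (1, 0), C = (0, 1).
1. L is the centroid of triangle CTD ⇒ L = (1/3, 1/3)
2. P is the intersection of line CD and line TL ⇒ P = (0, 1/2)
P = T + t·(L−T) with t = 3/2, so TP:PL = t:(1−t) = 3/2:-1/2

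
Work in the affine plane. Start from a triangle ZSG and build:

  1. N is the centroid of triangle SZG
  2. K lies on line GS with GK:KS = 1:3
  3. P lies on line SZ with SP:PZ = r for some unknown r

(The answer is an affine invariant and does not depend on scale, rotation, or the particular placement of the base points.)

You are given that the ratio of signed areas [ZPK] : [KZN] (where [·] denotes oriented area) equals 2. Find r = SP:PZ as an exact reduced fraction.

r = 5/4

Set Z = (0, 0), S = (1, 0), G = (0, 1); any affine frame gives the same invariant.
1. N is the centroid of triangle SZG ⇒ N = (1/3, 1/3)
2. K lies on line GS with GK:KS = 1:3 ⇒ K = (1/4, 3/4)
3. With SP:PZ = r, write λ = r/(r+1) so P = S + λ·(Z−S); P is affine-linear in λ
Every point depending on P is an affine combination of P and λ-independent points, so each such coordinate is linear in λ; the λ² term in each signed area is a multiple of (Z−S)×(Z−S) = 0, so 2·[ZPK] and 2·[KZN] are each linear in λ. Evaluating at λ=0 and λ=1:
  2·[ZPK] = -3/4·λ + 3/4,   2·[KZN] = 1/6
So [ZPK]:[KZN] = (-3/4·λ + 3/4) / (1/6). Setting this equal to 2:
  -3/4·λ + 3/4 = 2·(1/6)  ⇒  λ = 5/9
Then r = λ/(1−λ) = (5/9)/(4/9) = 5/4. Check: with r = 5/4, P = (4/9, 0) and [ZPK]:[KZN] = 2 as required.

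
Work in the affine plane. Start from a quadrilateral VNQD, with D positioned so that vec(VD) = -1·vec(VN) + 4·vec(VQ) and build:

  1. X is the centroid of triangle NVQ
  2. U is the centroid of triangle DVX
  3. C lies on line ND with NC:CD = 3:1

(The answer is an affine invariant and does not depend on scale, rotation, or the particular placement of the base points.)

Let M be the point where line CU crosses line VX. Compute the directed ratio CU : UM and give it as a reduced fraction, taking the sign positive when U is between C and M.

Choose coordinates V = (0, 0), N = (1, 0), Q = (0, 1), D = (-1, 4).
1. X is the centroid of triangle NVQ ⇒ X = (1/3, 1/3)
2. U is the centroid of triangle DVX ⇒ U = (-2/9, 13/9)
3. C lies on line ND with NC:CD = 3:1 ⇒ C = (-1/2, 3)
line CU meets VX at M = (1/33, 1/33)
U = C + t·(M−C) with t = 11/21, so CU:UM = 11/21:10/21

CU:UM = 11/10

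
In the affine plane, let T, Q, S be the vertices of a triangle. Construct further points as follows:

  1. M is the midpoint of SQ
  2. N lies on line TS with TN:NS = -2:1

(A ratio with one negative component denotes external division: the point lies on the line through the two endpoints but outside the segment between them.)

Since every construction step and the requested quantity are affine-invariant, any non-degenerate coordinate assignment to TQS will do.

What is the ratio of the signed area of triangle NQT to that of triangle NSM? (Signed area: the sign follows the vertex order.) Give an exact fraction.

Choose coordinates T = (0, 0), Q = (1, 0), S = (0, 1).
1. M is the midpoint of SQ ⇒ M = (1/2, 1/2)
2. N lies on line TS with TN:NS = -2:1 ⇒ N = (0, 2)
2·[NQT] = -2, 2·[NSM] = 1/2
[NQT]:[NSM] = -2:1/2 = -4

[NQT]:[NSM] = -4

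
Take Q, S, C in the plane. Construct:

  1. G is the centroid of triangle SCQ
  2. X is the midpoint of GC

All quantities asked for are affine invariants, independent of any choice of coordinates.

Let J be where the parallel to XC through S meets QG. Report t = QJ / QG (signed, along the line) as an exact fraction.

Set Q = (0, 0), S = (1, 0), C = (0, 1); any affine frame gives the same invariant.
1. G is the centroid of triangle SCQ ⇒ G = (1/3, 1/3)
2. X is the midpoint of GC ⇒ X = (1/6, 2/3)
through S parallel to XC: direction (-1/6, 1/3); meets QG at J = (2/3, 2/3)
J = Q + t·(G−Q) with t = 2

t = 2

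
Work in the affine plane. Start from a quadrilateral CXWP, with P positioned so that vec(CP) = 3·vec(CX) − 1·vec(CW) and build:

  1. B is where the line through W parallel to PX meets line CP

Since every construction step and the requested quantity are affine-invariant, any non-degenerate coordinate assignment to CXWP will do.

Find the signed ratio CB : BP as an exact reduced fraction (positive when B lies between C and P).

Work in coordinates with C = (0, 0), X = (1, 0), W = (0, 1), P = (3, -1).
1. B is where the line through W parallel to PX meets line CP ⇒ B = (6, -2)
B = C + t·(P−C) with t = 2, so CB:BP = t:(1−t) = 2:-1

CB:BP = -2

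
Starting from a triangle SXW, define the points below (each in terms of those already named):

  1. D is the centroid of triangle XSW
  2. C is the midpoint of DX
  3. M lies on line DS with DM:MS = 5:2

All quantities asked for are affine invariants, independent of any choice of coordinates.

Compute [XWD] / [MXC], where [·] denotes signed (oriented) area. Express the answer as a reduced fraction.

Work in coordinates with S = (0, 0), X = (1, 0), W = (0, 1).
1. D is the centroid of triangle XSW ⇒ D = (1/3, 1/3)
2. C is the midpoint of DX ⇒ C = (2/3, 1/6)
3. M lies on line DS with DM:MS = 5:2 ⇒ M = (2/21, 2/21)
2·[XWD] = 1/3, 2·[MXC] = 5/42
[XWD]:[MXC] = 1/3:5/42 = 14/5

[XWD]:[MXC] = 14/5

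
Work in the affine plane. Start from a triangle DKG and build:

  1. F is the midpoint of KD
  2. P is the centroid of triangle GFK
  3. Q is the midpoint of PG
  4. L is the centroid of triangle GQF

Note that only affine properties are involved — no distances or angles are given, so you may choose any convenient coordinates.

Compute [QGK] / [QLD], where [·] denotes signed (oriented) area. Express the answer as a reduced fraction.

Assign D = (0, 0), K = (1, 0), G = (0, 1) — the answer is frame-independent, so this choice is without loss of generality.
1. F is the midpoint of KD ⇒ F = (1/2, 0)
2. P is the centroid of triangle GFK ⇒ P = (1/2, 1/3)
3. Q is the midpoint of PG ⇒ Q = (1/4, 2/3)
4. L is the centroid of triangle GQF ⇒ L = (1/4, 5/9)
2·[QGK] = -1/12, 2·[QLD] = -1/36
[QGK]:[QLD] = -1/12:-1/36 = 3

[QGK]:[QLD] = 3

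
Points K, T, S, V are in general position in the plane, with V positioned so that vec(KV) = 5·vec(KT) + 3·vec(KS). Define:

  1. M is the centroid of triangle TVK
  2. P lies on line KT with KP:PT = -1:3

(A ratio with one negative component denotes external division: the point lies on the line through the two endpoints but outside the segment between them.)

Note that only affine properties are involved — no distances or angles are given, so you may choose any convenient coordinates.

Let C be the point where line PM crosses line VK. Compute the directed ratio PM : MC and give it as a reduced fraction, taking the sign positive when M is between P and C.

PM:MC = -5/2

Choose coordinates K = (0, 0), T = (1, 0), S = (0, 1), V = (5, 3).
1. M is the centroid of triangle TVK ⇒ M = (2, 1)
2. P lies on line KT with KP:PT = -1:3 ⇒ P = (-1/2, 0)
line PM meets VK at C = (1, 3/5)
M = P + t·(C−P) with t = 5/3, so PM:MC = 5/3:-2/3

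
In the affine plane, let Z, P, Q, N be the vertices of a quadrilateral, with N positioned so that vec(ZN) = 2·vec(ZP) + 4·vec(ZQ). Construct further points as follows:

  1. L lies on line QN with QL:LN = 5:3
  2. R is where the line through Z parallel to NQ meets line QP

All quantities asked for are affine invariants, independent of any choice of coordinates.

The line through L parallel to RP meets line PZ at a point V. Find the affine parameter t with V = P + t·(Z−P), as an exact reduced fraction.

Work in coordinates with Z = (0, 0), P = (1, 0), Q = (0, 1), N = (2, 4).
1. L lies on line QN with QL:LN = 5:3 ⇒ L = (5/4, 23/8)
2. R is where the line through Z parallel to NQ meets line QP ⇒ R = (2/5, 3/5)
through L parallel to RP: direction (3/5, -3/5); meets PZ at V = (33/8, 0)
V = P + t·(Z−P) with t = -25/8

t = -25/8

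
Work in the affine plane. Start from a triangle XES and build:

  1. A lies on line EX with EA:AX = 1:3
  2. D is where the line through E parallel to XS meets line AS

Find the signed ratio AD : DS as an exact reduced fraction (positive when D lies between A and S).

Assign X = (0, 0), E = (1, 0), S = (0, 1) — the answer is frame-independent, so this choice is without loss of generality.
1. A lies on line EX with EA:AX = 1:3 ⇒ A = (3/4, 0)
2. D is where the line through E parallel to XS meets line AS ⇒ D = (1, -1/3)
D = A + t·(S−A) with t = -1/3, so AD:DS = t:(1−t) = -1/3:4/3

AD:DS = -1/4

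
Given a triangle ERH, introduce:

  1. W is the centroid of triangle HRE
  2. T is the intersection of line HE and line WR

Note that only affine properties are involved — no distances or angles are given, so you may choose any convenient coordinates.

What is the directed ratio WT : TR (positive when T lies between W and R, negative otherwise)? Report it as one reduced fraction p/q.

Set E = (0, 0), R = (1, 0), H = (0, 1); any affine frame gives the same invariant.
1. W is the centroid of triangle HRE ⇒ W = (1/3, 1/3)
2. T is the intersection of line HE and line WR ⇒ T = (0, 1/2)
T = W + t·(R−W) with t = -1/2, so WT:TR = t:(1−t) = -1/2:3/2

WT:TR = -1/3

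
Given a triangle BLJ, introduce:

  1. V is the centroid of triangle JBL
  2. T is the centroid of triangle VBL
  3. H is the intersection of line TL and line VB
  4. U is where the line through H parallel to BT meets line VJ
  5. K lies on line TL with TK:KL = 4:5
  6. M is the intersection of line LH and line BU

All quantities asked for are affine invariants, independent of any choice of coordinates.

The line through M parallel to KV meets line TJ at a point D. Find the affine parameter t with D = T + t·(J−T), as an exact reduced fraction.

Set B = (0, 0), L = (1, 0), J = (0, 1); any affine frame gives the same invariant.
1. V is the centroid of triangle JBL ⇒ V = (1/3, 1/3)
2. T is the centroid of triangle VBL ⇒ T = (4/9, 1/9)
3. H is the intersection of line TL and line VB ⇒ H = (1/6, 1/6)
4. U is where the line through H parallel to BT meets line VJ ⇒ U = (7/18, 2/9)
5. K lies on line TL with TK:KL = 4:5 ⇒ K = (56/81, 5/81)
6. M is the intersection of line LH and line BU ⇒ M = (7/27, 4/27)
through M parallel to KV: direction (-29/81, 22/81); meets TJ at D = (19/36, -1/18)
D = T + t·(J−T) with t = -3/16

t = -3/16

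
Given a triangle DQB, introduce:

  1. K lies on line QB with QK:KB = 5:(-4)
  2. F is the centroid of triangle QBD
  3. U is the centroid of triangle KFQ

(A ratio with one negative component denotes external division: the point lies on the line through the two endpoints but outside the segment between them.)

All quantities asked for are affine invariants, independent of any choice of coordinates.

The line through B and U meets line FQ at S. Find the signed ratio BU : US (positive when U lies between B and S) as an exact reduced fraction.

BU:US = -2/5

Choose coordinates D = (0, 0), Q = (1, 0), B = (0, 1).
1. K lies on line QB with QK:KB = 5:(-4) ⇒ K = (-4, 5)
2. F is the centroid of triangle QBD ⇒ F = (1/3, 1/3)
3. U is the centroid of triangle KFQ ⇒ U = (-8/9, 16/9)
line BU meets FQ at S = (4/3, -1/6)
U = B + t·(S−B) with t = -2/3, so BU:US = -2/3:5/3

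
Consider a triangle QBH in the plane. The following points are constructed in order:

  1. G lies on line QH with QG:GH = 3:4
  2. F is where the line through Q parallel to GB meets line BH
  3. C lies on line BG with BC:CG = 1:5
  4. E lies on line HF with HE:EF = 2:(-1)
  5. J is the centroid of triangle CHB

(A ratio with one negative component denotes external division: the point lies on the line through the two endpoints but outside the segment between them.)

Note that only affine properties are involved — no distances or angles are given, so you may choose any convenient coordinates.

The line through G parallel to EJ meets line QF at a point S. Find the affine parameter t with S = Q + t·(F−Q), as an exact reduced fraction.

t = 52/119

Work in coordinates with Q = (0, 0), B = (1, 0), H = (0, 1).
1. G lies on line QH with QG:GH = 3:4 ⇒ G = (0, 3/7)
2. F is where the line through Q parallel to GB meets line BH ⇒ F = (7/4, -3/4)
3. C lies on line BG with BC:CG = 1:5 ⇒ C = (5/6, 1/14)
4. E lies on line HF with HE:EF = 2:(-1) ⇒ E = (7/2, -5/2)
5. J is the centroid of triangle CHB ⇒ J = (11/18, 5/14)
through G parallel to EJ: direction (-26/9, 20/7); meets QF at S = (13/17, -39/119)
S = Q + t·(F−Q) with t = 52/119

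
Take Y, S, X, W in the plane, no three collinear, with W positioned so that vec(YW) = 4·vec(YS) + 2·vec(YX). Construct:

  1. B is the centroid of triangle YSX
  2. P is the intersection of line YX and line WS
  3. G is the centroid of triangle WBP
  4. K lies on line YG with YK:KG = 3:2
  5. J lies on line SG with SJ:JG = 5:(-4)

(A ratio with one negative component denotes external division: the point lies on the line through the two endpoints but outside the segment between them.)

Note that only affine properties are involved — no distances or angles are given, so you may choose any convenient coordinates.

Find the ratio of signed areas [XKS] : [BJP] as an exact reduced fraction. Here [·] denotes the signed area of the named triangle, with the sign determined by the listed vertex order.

Work in coordinates with Y = (0, 0), S = (1, 0), X = (0, 1), W = (4, 2).
1. B is the centroid of triangle YSX ⇒ B = (1/3, 1/3)
2. P is the intersection of line YX and line WS ⇒ P = (0, -2/3)
3. G is the centroid of triangle WBP ⇒ G = (13/9, 5/9)
4. K lies on line YG with YK:KG = 3:2 ⇒ K = (13/15, 1/3)
5. J lies on line SG with SJ:JG = 5:(-4) ⇒ J = (29/9, 25/9)
2·[XKS] = -1/5, 2·[BJP] = -56/27
[XKS]:[BJP] = -1/5:-56/27 = 27/280

[XKS]:[BJP] = 27/280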